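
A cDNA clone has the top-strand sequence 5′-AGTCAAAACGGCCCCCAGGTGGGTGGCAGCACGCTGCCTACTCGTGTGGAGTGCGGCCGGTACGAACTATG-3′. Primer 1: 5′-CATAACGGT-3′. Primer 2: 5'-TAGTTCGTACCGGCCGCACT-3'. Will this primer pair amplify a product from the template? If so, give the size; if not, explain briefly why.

Primer 1 (CATAACGGT) does not match the top strand, and its reverse complement ACCGTTATG does not match either.
With no annealing site for primer 1, no amplification occurs.

No product — primer 1 has no binding site in the template.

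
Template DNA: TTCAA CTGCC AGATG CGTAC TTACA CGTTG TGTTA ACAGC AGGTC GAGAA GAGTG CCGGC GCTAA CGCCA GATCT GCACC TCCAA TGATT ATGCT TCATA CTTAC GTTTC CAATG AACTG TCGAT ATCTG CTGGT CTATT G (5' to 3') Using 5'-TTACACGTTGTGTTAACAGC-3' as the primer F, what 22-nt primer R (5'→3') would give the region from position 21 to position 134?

The product's 3' end on the top strand is position 134.
The reverse primer anneals to the top strand over positions 113–134, i.e. to ATGAACTGTCGATATCTGCTGG.
Its sequence written 5'→3' is the reverse complement: CCAGCAGATATCGACAGTTCAT.

5'-CCAGCAGATATCGACAGTTCAT-3'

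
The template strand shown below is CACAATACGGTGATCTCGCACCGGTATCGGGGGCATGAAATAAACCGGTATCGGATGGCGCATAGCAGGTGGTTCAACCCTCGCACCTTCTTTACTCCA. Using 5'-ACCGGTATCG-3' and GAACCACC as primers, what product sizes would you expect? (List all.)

56 bp, 32 bp

The forward primer ACCGGTATCG matches the top strand at positions 20–29, 44–53.
The reverse primer's reverse complement is GGTGGTTC, matching at positions 68–75.
Each forward site pairs with the reverse site to give a product ending at position 75: sizes 56, 32 bp.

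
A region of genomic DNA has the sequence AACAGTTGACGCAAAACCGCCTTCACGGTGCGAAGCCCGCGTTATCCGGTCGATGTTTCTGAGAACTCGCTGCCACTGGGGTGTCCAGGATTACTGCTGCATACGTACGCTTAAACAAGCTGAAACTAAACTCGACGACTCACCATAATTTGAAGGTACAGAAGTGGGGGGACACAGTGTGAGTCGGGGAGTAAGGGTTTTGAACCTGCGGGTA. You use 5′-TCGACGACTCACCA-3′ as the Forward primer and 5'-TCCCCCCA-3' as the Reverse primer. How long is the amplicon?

41 bp

Scanning the template, TCGACGACTCACCA occurs at positions 132–145; this primer anneals to the bottom strand there with its 3' end pointing downstream.
The reverse primer's reverse complement is TGGGGGGA, which matches the template at positions 165–172.
Amplicon spans positions 132–172: 41 bp.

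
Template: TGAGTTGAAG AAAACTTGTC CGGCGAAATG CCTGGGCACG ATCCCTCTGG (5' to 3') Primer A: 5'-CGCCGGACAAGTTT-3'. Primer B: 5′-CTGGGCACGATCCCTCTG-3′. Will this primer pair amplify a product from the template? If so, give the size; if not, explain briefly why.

Primer A (CGCCGGACAAGTTT) has reverse complement AAACTTGTCCGGCG, which matches the top strand at positions 12–25; primer A anneals to the top strand there with its 3' end pointing upstream toward position 12.
Primer B (CTGGGCACGATCCCTCTG) matches the top strand directly at positions 32–49; it anneals to the bottom strand with its 3' end pointing downstream toward position 49.
The 3' ends diverge (primer A extends toward position 1, primer B toward position 50), so the primers never converge on a shared product.

No product — the primers' 3' ends point away from each other.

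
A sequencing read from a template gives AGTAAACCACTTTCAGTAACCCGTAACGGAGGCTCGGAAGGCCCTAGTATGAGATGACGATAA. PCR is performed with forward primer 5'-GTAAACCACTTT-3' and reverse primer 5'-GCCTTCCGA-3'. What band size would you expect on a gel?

41 bp

Scanning the template, GTAAACCACTTT occurs at positions 2–13; this primer anneals to the bottom strand there with its 3' end pointing downstream.
The reverse primer's reverse complement is TCGGAAGGC, which matches the template at positions 34–42.
Product length = (reverse-primer end) − (forward-primer start) + 1 = 42 − 2 + 1 = 41 bp.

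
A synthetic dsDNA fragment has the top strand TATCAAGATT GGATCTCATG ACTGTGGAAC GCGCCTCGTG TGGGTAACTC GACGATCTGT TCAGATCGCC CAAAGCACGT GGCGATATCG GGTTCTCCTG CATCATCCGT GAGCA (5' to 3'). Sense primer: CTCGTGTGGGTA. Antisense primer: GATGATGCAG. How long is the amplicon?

Scanning the template, CTCGTGTGGGTA occurs at positions 35–46; this primer anneals to the bottom strand there with its 3' end pointing downstream.
Taking the reverse complement of GATGATGCAG gives CTGCATCATC, found at positions 98–107 on the template; the primer anneals here to the top strand with its 3' end pointing upstream.
Amplicon spans positions 35–107: 73 bp.

73 bp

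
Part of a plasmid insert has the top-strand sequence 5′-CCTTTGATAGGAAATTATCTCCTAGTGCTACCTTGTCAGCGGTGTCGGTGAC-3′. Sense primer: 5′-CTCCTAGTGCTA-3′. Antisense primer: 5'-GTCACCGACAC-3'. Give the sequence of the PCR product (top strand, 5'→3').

Forward primer CTCCTAGTGCTA is found on the top strand at positions 19–30.
Taking the reverse complement of GTCACCGACAC gives GTGTCGGTGAC, found at positions 42–52 on the template; the primer anneals here to the top strand with its 3' end pointing upstream.
The product is the template from position 19 through 52 (34 bp).

5'-CTCCTAGTGCTACCTTGTCAGCGGTGTCGGTGAC-3'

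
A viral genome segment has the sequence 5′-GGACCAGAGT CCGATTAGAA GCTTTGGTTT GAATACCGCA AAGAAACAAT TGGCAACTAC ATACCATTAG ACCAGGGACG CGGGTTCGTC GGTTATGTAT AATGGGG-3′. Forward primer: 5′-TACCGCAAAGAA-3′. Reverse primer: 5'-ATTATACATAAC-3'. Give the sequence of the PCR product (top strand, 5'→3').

Scanning the template, TACCGCAAAGAA occurs at positions 34–45; this primer anneals to the bottom strand there with its 3' end pointing downstream.
The reverse primer's reverse complement is GTTATGTATAAT, which matches the template at positions 92–103.
The product is the template from position 34 through 103 (70 bp).

5'-TACCGCAAAGAAACAATTGGCAACTACATACCATTAGACCAGGGACGCGGGTTCGTCGGTTATGTATAAT-3'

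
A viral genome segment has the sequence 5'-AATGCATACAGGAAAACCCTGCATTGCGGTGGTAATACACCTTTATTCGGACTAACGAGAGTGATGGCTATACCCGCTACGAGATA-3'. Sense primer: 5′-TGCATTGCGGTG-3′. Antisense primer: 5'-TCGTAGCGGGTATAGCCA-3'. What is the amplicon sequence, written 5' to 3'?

5'-TGCATTGCGGTGGTAATACACCTTTATTCGGACTAACGAGAGTGATGGCTATACCCGCTACGA-3'

Scanning the template, TGCATTGCGGTG occurs at positions 20–31; this primer anneals to the bottom strand there with its 3' end pointing downstream.
The reverse primer's reverse complement is TGGCTATACCCGCTACGA, which matches the template at positions 65–82.
The product is the template from position 20 through 82 (63 bp).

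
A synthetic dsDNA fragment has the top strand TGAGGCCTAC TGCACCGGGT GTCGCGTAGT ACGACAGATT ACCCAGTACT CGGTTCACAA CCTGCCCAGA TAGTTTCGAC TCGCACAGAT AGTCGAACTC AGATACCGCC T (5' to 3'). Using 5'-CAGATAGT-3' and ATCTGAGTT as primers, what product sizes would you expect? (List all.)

The forward primer CAGATAGT matches the top strand at positions 67–74, 86–93.
The reverse primer's reverse complement is AACTCAGAT, matching at positions 96–104.
Each forward site pairs with the reverse site to give a product ending at position 104: sizes 38, 19 bp.

38 bp, 19 bp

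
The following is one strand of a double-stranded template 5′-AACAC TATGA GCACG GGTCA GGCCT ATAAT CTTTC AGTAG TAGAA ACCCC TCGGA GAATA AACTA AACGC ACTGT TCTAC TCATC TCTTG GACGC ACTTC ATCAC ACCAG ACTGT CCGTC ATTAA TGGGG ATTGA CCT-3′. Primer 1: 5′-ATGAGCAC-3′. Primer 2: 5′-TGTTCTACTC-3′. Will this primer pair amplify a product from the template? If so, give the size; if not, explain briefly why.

Primer 1 (ATGAGCAC) matches the top strand at positions 7–14 (3' end points downstream).
Primer 2 (TGTTCTACTC) also matches the top strand directly, at positions 73–82 — its reverse complement GAGTAGAACA is not present.
Both primers anneal to the bottom strand with 3' ends pointing the same way, so neither can prime synthesis back toward the other.

No product — both primers anneal to the same strand and extend in the same direction.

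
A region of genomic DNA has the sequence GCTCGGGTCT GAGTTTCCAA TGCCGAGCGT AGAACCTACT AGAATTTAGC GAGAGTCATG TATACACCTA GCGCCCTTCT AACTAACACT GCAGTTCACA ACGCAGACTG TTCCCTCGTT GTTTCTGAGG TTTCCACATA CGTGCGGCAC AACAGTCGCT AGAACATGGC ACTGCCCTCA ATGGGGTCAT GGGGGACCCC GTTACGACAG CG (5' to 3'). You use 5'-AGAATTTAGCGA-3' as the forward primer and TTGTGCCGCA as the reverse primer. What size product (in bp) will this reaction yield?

112 bp

Scanning the template, AGAATTTAGCGA occurs at positions 41–52; this primer anneals to the bottom strand there with its 3' end pointing downstream.
The reverse primer's reverse complement is TGCGGCACAA, which matches the template at positions 143–152.
Amplicon spans positions 41–152: 112 bp.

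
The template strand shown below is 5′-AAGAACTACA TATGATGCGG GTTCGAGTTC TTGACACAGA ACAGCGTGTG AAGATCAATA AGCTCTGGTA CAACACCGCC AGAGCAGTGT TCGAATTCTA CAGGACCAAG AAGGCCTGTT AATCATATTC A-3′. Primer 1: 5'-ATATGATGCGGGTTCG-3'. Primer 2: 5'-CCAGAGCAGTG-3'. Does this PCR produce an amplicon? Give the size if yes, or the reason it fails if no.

No product — both primers anneal to the same strand and extend in the same direction.

Primer 1 (ATATGATGCGGGTTCG) matches the top strand at positions 10–25 (3' end points downstream).
Primer 2 (CCAGAGCAGTG) also matches the top strand directly, at positions 79–89 — its reverse complement CACTGCTCTGG is not present.
Both primers anneal to the bottom strand with 3' ends pointing the same way, so neither can prime synthesis back toward the other.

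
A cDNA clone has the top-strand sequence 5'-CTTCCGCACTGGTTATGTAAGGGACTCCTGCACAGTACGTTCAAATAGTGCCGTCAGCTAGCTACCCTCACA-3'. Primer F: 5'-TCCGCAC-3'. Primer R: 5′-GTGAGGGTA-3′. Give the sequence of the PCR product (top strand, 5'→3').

5'-TCCGCACTGGTTATGTAAGGGACTCCTGCACAGTACGTTCAAATAGTGCCGTCAGCTAGCTACCCTCAC-3'

The forward primer matches the template at positions 3–9.
Taking the reverse complement of GTGAGGGTA gives TACCCTCAC, found at positions 63–71 on the template; the primer anneals here to the top strand with its 3' end pointing upstream.
The product is the template from position 3 through 71 (69 bp).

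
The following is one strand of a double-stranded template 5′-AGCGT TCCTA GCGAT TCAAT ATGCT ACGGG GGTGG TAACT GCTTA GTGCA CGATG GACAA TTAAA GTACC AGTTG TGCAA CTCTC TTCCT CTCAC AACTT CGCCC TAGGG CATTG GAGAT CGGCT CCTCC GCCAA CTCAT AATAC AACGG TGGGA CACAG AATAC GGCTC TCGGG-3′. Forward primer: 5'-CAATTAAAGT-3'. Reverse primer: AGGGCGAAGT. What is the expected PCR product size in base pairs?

49 bp

The forward primer matches the template at positions 58–67.
Taking the reverse complement of AGGGCGAAGT gives ACTTCGCCCT, found at positions 97–106 on the template; the primer anneals here to the top strand with its 3' end pointing upstream.
Amplicon spans positions 58–106: 49 bp.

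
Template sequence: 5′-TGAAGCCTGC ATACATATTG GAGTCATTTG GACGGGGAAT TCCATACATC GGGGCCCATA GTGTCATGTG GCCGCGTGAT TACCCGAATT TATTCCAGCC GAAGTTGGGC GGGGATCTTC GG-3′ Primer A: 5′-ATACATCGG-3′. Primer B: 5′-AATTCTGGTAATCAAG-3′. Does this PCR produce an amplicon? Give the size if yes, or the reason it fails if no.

Primer B (AATTCTGGTAATCAAG) does not match the top strand, and its reverse complement CTTGATTACCAGAATT does not match either.
With no annealing site for primer B, no amplification occurs.

No product — primer B has no binding site in the template.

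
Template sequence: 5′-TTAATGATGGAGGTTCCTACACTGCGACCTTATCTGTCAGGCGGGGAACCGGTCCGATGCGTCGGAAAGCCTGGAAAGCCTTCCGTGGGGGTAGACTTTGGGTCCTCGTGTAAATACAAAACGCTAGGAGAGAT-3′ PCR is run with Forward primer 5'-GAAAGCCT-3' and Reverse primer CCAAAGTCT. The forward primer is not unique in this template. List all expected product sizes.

37 bp, 28 bp

The forward primer GAAAGCCT matches the top strand at positions 65–72, 74–81.
The reverse primer's reverse complement is AGACTTTGG, matching at positions 93–101.
Each forward site pairs with the reverse site to give a product ending at position 101: sizes 37, 28 bp.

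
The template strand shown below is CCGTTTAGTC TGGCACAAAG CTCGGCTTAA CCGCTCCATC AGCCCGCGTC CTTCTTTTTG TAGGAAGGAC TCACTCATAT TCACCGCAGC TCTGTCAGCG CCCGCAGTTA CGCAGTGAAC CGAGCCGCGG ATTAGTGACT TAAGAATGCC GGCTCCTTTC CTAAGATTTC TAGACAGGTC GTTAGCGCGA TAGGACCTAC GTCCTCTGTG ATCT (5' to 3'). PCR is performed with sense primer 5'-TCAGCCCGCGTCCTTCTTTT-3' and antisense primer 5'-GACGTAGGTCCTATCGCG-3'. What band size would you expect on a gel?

Scanning the template, TCAGCCCGCGTCCTTCTTTT occurs at positions 39–58; this primer anneals to the bottom strand there with its 3' end pointing downstream.
The reverse primer's reverse complement is CGCGATAGGACCTACGTC, which matches the template at positions 186–203.
Product length = (reverse-primer end) − (forward-primer start) + 1 = 203 − 39 + 1 = 165 bp.

165 bp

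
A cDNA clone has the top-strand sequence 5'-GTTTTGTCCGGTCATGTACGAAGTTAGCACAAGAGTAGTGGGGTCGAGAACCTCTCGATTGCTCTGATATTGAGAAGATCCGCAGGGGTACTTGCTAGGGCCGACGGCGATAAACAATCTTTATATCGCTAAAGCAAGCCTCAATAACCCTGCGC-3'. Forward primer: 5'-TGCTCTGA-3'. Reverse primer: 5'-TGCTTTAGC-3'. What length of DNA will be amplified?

Scanning the template, TGCTCTGA occurs at positions 60–67; this primer anneals to the bottom strand there with its 3' end pointing downstream.
Reverse complement of the reverse primer: GCTAAAGCA. This occurs on the top strand at positions 128–136.
Amplicon spans positions 60–136: 77 bp.

77 bp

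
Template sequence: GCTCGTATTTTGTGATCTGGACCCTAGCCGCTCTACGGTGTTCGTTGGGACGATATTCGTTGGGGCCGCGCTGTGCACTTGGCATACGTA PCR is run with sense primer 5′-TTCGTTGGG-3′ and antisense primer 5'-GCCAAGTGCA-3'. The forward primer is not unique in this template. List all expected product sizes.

43 bp, 28 bp

The forward primer TTCGTTGGG matches the top strand at positions 41–49, 56–64.
The reverse primer's reverse complement is TGCACTTGGC, matching at positions 74–83.
Each forward site pairs with the reverse site to give a product ending at position 83: sizes 43, 28 bp.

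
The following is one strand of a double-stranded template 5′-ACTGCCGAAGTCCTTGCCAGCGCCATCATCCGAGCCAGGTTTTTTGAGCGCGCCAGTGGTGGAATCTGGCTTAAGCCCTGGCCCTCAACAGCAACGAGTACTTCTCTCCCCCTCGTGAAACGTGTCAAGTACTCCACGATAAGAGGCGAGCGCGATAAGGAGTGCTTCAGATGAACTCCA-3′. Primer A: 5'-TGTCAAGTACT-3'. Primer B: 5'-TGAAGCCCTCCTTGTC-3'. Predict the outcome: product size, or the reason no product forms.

No product — primer B has no binding site in the template.

Primer B (TGAAGCCCTCCTTGTC) does not match the top strand, and its reverse complement GACAAGGAGGGCTTCA does not match either.
With no annealing site for primer B, no amplification occurs.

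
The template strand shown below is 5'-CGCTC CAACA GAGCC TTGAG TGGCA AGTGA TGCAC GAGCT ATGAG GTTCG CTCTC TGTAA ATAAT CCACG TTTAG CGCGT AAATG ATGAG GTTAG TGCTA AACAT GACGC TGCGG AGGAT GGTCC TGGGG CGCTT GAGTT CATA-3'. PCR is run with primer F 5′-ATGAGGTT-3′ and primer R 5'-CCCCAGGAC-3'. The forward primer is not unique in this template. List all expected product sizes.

The forward primer ATGAGGTT matches the top strand at positions 41–48, 86–93.
The reverse primer's reverse complement is GTCCTGGGG, matching at positions 122–130.
Each forward site pairs with the reverse site to give a product ending at position 130: sizes 90, 45 bp.

90 bp, 45 bp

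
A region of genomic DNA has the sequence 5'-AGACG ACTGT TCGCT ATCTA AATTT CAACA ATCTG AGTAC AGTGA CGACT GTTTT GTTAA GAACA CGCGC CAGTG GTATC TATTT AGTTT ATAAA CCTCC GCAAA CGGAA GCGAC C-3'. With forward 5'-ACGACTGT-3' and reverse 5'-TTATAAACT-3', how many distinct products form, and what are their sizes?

Two products: 92 bp, 50 bp

The forward primer ACGACTGT matches the top strand at positions 3–10, 45–52.
The reverse primer's reverse complement is AGTTTATAA, matching at positions 86–94.
Each forward site pairs with the reverse site to give a product ending at position 94: sizes 92, 50 bp.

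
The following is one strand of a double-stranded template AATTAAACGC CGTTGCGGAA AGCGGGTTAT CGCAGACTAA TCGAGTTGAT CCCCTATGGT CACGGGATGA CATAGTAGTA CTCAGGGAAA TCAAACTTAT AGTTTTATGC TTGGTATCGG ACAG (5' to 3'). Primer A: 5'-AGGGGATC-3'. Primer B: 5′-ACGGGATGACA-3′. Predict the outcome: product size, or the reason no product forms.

No product — the primers' 3' ends point away from each other.

Primer A (AGGGGATC) has reverse complement GATCCCCT, which matches the top strand at positions 48–55; primer A anneals to the top strand there with its 3' end pointing upstream toward position 48.
Primer B (ACGGGATGACA) matches the top strand directly at positions 62–72; it anneals to the bottom strand with its 3' end pointing downstream toward position 72.
The 3' ends diverge (primer A extends toward position 1, primer B toward position 124), so the primers never converge on a shared product.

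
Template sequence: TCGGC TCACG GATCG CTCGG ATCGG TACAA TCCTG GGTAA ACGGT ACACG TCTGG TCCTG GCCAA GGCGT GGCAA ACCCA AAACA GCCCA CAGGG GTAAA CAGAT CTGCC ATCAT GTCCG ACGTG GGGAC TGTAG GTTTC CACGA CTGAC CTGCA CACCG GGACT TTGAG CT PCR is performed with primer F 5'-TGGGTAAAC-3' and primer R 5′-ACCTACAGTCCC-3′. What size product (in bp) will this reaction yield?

The forward primer matches the template at positions 34–42.
Reverse complement of the reverse primer: GGGACTGTAGGT. This occurs on the top strand at positions 126–137.
The product runs from position 34 to position 137, so its length is 137 − 34 + 1 = 104 bp.

104 bp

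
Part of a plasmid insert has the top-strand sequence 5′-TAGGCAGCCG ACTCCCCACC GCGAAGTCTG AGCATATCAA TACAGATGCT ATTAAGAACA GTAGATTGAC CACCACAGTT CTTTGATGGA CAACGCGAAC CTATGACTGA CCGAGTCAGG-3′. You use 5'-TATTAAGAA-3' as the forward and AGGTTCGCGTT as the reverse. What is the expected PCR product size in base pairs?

53 bp

Scanning the template, TATTAAGAA occurs at positions 50–58; this primer anneals to the bottom strand there with its 3' end pointing downstream.
Taking the reverse complement of AGGTTCGCGTT gives AACGCGAACCT, found at positions 92–102 on the template; the primer anneals here to the top strand with its 3' end pointing upstream.
The product runs from position 50 to position 102, so its length is 102 − 50 + 1 = 53 bp.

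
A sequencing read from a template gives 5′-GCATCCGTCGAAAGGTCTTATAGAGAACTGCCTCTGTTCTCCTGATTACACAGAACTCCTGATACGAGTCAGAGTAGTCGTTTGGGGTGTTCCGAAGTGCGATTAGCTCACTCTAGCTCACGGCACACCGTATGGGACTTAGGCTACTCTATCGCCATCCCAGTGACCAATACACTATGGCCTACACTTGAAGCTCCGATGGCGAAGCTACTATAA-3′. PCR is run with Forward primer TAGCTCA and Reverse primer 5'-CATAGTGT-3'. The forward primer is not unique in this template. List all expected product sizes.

76 bp, 66 bp

The forward primer TAGCTCA matches the top strand at positions 104–110, 114–120.
The reverse primer's reverse complement is ACACTATG, matching at positions 172–179.
Each forward site pairs with the reverse site to give a product ending at position 179: sizes 76, 66 bp.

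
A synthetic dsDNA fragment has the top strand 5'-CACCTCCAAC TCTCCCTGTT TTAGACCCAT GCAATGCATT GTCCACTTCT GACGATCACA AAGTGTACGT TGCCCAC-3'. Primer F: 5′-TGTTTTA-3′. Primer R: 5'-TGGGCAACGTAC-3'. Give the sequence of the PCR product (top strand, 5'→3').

The forward primer matches the template at positions 17–23.
Taking the reverse complement of TGGGCAACGTAC gives GTACGTTGCCCA, found at positions 65–76 on the template; the primer anneals here to the top strand with its 3' end pointing upstream.
The product is the template from position 17 through 76 (60 bp).

5'-TGTTTTAGACCCATGCAATGCATTGTCCACTTCTGACGATCACAAAGTGTACGTTGCCCA-3'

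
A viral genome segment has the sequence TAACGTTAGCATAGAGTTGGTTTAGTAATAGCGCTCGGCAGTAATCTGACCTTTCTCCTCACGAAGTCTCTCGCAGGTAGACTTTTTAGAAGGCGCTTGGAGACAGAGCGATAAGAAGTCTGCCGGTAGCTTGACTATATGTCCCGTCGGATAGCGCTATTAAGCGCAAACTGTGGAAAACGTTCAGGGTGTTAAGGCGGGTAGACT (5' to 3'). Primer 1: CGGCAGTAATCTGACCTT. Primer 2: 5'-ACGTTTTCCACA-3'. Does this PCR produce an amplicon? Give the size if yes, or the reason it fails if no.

Primer 1 (CGGCAGTAATCTGACCTT) matches the top strand at positions 36–53; it acts as a forward primer.
Primer 2's reverse complement is TGTGGAAAACGT, matching the top strand at positions 172–183; it acts as a reverse primer.
The 3' ends face each other across positions 36–183, giving a 148 bp product.

Yes — a 148 bp product.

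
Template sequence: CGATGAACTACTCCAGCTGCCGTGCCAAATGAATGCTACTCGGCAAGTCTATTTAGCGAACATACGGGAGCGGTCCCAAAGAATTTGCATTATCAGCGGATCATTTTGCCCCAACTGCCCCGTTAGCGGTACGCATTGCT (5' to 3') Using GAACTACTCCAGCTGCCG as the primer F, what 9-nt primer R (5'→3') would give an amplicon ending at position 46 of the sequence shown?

5'-TTGCCGAGT-3'

The forward primer binds at positions 5–22; the product's 3' end on the top strand is position 46.
The reverse primer anneals to the top strand over positions 38–46, i.e. to ACTCGGCAA.
Its sequence written 5'→3' is the reverse complement: TTGCCGAGT.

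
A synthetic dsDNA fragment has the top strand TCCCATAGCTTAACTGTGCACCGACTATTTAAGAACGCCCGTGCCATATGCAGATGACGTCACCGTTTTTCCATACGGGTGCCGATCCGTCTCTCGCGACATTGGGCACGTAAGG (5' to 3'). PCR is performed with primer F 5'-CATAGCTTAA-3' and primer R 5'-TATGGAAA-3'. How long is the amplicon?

The forward primer matches the template at positions 4–13.
Taking the reverse complement of TATGGAAA gives TTTCCATA, found at positions 68–75 on the template; the primer anneals here to the top strand with its 3' end pointing upstream.
Product length = (reverse-primer end) − (forward-primer start) + 1 = 75 − 4 + 1 = 72 bp.

72 bp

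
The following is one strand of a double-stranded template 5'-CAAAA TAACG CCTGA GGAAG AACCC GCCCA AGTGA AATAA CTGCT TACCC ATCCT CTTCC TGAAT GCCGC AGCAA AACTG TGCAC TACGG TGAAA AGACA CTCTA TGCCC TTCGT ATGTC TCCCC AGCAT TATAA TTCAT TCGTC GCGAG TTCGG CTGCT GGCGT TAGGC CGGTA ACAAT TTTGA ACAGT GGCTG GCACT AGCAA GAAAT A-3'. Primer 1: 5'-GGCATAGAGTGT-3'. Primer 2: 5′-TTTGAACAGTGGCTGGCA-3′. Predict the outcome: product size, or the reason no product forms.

Primer 1 (GGCATAGAGTGT) has reverse complement ACACTCTATGCC, which matches the top strand at positions 98–109; primer 1 anneals to the top strand there with its 3' end pointing upstream toward position 98.
Primer 2 (TTTGAACAGTGGCTGGCA) matches the top strand directly at positions 181–198; it anneals to the bottom strand with its 3' end pointing downstream toward position 198.
The 3' ends diverge (primer 1 extends toward position 1, primer 2 toward position 211), so the primers never converge on a shared product.

No product — the primers' 3' ends point away from each other.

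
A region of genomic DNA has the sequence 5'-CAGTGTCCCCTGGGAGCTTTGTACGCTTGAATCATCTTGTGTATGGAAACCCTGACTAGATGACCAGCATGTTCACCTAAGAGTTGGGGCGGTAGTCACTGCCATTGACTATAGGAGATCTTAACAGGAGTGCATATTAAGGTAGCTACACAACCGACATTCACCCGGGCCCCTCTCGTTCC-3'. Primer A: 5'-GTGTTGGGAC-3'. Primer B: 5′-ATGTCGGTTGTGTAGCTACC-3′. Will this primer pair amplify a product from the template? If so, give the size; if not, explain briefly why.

No product — primer A has no binding site in the template.

Primer A (GTGTTGGGAC) does not match the top strand, and its reverse complement GTCCCAACAC does not match either.
With no annealing site for primer A, no amplification occurs.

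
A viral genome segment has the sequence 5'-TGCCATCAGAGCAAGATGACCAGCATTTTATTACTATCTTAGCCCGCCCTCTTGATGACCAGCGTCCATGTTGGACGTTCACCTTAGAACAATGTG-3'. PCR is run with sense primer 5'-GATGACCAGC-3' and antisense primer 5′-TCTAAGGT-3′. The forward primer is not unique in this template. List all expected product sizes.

The forward primer GATGACCAGC matches the top strand at positions 15–24, 54–63.
The reverse primer's reverse complement is ACCTTAGA, matching at positions 81–88.
Each forward site pairs with the reverse site to give a product ending at position 88: sizes 74, 35 bp.

74 bp, 35 bp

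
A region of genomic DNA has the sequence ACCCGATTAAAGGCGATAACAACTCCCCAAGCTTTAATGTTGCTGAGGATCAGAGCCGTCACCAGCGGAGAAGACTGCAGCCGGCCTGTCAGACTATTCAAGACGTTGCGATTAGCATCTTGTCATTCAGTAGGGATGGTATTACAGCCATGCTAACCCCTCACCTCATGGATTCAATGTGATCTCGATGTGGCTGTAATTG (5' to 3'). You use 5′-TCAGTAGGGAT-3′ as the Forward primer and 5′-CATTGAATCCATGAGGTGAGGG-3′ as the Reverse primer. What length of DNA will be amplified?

53 bp

Forward primer TCAGTAGGGAT is found on the top strand at positions 127–137.
Reverse complement of the reverse primer: CCCTCACCTCATGGATTCAATG. This occurs on the top strand at positions 158–179.
Amplicon spans positions 127–179: 53 bp.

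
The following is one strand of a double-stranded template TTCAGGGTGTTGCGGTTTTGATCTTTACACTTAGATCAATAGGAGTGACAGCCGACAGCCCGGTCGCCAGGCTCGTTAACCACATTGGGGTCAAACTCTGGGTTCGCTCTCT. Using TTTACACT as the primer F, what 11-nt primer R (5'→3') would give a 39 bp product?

5'-CGGGCTGTCGG-3'

The forward primer binds at positions 24–31, so a 39 bp product ends at position 24 + 39 − 1 = 62.
The reverse primer anneals to the top strand over positions 52–62, i.e. to CCGACAGCCCG.
Its sequence written 5'→3' is the reverse complement: CGGGCTGTCGG.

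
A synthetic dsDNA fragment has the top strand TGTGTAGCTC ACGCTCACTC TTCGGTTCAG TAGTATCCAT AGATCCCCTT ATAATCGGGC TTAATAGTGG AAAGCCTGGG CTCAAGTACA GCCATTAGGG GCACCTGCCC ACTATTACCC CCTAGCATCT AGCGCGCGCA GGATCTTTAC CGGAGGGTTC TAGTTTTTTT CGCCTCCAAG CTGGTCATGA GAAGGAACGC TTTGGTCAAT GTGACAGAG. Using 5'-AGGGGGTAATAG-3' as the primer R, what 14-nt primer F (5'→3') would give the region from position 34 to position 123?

The reverse primer's reverse complement CTATTACCCCCT matches the template at positions 112–123; the product starts at position 34.
The forward primer is identical to the top strand over positions 34–47: TATCCATAGATCCC.

5'-TATCCATAGATCCC-3'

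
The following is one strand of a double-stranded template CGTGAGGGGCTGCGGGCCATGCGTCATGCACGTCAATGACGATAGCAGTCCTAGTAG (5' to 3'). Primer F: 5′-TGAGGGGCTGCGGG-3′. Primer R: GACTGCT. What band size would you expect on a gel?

48 bp

The forward primer matches the template at positions 3–16.
Reverse complement of the reverse primer: AGCAGTC. This occurs on the top strand at positions 44–50.
Amplicon spans positions 3–50: 48 bp.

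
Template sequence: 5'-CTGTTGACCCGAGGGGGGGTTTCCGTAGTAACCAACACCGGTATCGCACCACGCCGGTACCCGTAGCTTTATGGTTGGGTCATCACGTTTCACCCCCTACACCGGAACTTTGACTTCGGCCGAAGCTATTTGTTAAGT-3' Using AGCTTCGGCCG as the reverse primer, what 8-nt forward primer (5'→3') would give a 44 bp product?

5'-CACGTTTC-3'

The reverse primer's reverse complement CGGCCGAAGCT matches the template at positions 117–127, so the product ends at position 127.
A 44 bp product then starts at position 127 − 44 + 1 = 84.
The forward primer is identical to the top strand there: CACGTTTC.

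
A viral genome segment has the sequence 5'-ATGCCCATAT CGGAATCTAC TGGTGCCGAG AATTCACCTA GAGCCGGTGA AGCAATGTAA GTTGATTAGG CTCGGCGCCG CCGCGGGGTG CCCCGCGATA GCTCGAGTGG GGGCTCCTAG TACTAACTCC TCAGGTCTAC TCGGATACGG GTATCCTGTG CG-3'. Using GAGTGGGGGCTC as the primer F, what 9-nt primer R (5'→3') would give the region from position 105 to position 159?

The product's 3' end on the top strand is position 159.
The reverse primer anneals to the top strand over positions 151–159, i.e. to GTATCCTGT.
Its sequence written 5'→3' is the reverse complement: ACAGGATAC.

5'-ACAGGATAC-3'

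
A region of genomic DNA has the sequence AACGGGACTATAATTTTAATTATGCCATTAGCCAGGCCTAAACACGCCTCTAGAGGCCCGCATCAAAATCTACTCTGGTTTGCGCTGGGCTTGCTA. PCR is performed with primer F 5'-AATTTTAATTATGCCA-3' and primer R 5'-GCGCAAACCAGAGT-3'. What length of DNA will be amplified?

Scanning the template, AATTTTAATTATGCCA occurs at positions 12–27; this primer anneals to the bottom strand there with its 3' end pointing downstream.
Reverse complement of the reverse primer: ACTCTGGTTTGCGC. This occurs on the top strand at positions 72–85.
The product runs from position 12 to position 85, so its length is 85 − 12 + 1 = 74 bp.

74 bp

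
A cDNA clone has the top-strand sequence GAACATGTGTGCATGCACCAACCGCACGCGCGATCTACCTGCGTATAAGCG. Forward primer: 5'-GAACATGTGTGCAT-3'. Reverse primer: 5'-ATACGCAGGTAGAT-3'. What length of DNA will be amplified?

46 bp

The forward primer matches the template at positions 1–14.
The reverse primer's reverse complement is ATCTACCTGCGTAT, which matches the template at positions 33–46.
The product runs from position 1 to position 46, so its length is 46 − 1 + 1 = 46 bp.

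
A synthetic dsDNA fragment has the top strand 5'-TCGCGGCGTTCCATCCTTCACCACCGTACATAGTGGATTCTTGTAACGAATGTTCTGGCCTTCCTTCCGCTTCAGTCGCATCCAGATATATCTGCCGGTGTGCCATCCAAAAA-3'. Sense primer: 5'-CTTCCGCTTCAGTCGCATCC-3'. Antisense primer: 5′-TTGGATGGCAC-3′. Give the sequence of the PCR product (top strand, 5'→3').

Scanning the template, CTTCCGCTTCAGTCGCATCC occurs at positions 64–83; this primer anneals to the bottom strand there with its 3' end pointing downstream.
Reverse complement of the reverse primer: GTGCCATCCAA. This occurs on the top strand at positions 100–110.
The product is the template from position 64 through 110 (47 bp).

5'-CTTCCGCTTCAGTCGCATCCAGATATATCTGCCGGTGTGCCATCCAA-3'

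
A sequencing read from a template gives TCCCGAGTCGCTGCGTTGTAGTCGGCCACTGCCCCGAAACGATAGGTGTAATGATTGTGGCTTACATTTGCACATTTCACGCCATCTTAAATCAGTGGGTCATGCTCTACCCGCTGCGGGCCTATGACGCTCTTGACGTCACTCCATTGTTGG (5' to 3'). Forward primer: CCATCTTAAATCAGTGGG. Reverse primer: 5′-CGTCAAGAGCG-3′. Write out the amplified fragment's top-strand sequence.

5'-CCATCTTAAATCAGTGGGTCATGCTCTACCCGCTGCGGGCCTATGACGCTCTTGACG-3'

Forward primer CCATCTTAAATCAGTGGG is found on the top strand at positions 82–99.
Taking the reverse complement of CGTCAAGAGCG gives CGCTCTTGACG, found at positions 128–138 on the template; the primer anneals here to the top strand with its 3' end pointing upstream.
The product is the template from position 82 through 138 (57 bp).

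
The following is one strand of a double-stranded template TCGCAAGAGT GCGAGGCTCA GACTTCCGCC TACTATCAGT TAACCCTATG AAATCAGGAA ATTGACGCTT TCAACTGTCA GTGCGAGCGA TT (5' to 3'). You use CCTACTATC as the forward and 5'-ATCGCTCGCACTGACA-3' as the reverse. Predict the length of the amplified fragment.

63 bp

The forward primer matches the template at positions 29–37.
The reverse primer's reverse complement is TGTCAGTGCGAGCGAT, which matches the template at positions 76–91.
Product length = (reverse-primer end) − (forward-primer start) + 1 = 91 − 29 + 1 = 63 bp.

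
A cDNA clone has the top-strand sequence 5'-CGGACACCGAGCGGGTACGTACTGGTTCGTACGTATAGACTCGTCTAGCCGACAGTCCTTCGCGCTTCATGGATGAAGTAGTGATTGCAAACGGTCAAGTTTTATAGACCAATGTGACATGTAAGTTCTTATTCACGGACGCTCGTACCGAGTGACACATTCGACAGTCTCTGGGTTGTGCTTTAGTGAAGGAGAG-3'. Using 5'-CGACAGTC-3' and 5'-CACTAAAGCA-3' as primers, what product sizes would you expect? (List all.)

The forward primer CGACAGTC matches the top strand at positions 50–57, 162–169.
The reverse primer's reverse complement is TGCTTTAGTG, matching at positions 179–188.
Each forward site pairs with the reverse site to give a product ending at position 188: sizes 139, 27 bp.

139 bp, 27 bp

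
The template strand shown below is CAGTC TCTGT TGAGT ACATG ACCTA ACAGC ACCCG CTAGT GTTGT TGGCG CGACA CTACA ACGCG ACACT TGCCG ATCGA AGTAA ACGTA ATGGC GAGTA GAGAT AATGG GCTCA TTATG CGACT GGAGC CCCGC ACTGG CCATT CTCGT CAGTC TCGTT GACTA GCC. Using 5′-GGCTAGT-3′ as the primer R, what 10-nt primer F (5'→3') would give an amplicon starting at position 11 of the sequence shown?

The reverse primer's reverse complement ACTAGCC matches the template at positions 162–168; the product starts at position 11.
The forward primer is identical to the top strand over positions 11–20: TGAGTACATG.

5'-TGAGTACATG-3'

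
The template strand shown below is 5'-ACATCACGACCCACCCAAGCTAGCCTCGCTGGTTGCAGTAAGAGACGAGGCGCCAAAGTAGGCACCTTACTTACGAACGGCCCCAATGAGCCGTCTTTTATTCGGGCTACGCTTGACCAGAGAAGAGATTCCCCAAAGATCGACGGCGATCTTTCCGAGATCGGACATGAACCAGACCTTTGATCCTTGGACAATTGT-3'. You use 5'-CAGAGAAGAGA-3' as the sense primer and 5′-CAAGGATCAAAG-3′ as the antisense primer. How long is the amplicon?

72 bp

The forward primer matches the template at positions 118–128.
Taking the reverse complement of CAAGGATCAAAG gives CTTTGATCCTTG, found at positions 178–189 on the template; the primer anneals here to the top strand with its 3' end pointing upstream.
The product runs from position 118 to position 189, so its length is 189 − 118 + 1 = 72 bp.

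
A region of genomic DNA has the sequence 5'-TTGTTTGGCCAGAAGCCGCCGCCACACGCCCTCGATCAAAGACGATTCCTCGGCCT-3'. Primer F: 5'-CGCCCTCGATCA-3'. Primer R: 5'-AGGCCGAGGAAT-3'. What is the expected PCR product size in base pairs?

30 bp

Forward primer CGCCCTCGATCA is found on the top strand at positions 27–38.
Reverse complement of the reverse primer: ATTCCTCGGCCT. This occurs on the top strand at positions 45–56.
Product length = (reverse-primer end) − (forward-primer start) + 1 = 56 − 27 + 1 = 30 bp.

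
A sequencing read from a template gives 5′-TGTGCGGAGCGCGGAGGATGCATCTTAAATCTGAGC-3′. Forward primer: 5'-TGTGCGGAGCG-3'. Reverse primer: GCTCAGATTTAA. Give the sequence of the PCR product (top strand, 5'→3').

Scanning the template, TGTGCGGAGCG occurs at positions 1–11; this primer anneals to the bottom strand there with its 3' end pointing downstream.
The reverse primer's reverse complement is TTAAATCTGAGC, which matches the template at positions 25–36.
The product is the template from position 1 through 36 (36 bp).

5'-TGTGCGGAGCGCGGAGGATGCATCTTAAATCTGAGC-3'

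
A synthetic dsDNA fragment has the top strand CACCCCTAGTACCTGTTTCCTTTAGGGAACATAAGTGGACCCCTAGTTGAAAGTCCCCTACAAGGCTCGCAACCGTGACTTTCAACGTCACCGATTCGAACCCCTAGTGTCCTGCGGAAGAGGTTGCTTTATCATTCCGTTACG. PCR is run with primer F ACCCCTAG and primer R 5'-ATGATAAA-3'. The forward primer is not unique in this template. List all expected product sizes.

134 bp, 97 bp, 36 bp

The forward primer ACCCCTAG matches the top strand at positions 2–9, 39–46, 100–107.
The reverse primer's reverse complement is TTTATCAT, matching at positions 128–135.
Each forward site pairs with the reverse site to give a product ending at position 135: sizes 134, 97, 36 bp.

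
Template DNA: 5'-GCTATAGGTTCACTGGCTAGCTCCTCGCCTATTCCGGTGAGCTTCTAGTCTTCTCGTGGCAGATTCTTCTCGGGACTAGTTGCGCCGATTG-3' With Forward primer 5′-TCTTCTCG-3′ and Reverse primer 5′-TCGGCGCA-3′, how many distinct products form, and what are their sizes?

The forward primer TCTTCTCG matches the top strand at positions 49–56, 65–72.
The reverse primer's reverse complement is TGCGCCGA, matching at positions 81–88.
Each forward site pairs with the reverse site to give a product ending at position 88: sizes 40, 24 bp.

Two products: 40 bp, 24 bp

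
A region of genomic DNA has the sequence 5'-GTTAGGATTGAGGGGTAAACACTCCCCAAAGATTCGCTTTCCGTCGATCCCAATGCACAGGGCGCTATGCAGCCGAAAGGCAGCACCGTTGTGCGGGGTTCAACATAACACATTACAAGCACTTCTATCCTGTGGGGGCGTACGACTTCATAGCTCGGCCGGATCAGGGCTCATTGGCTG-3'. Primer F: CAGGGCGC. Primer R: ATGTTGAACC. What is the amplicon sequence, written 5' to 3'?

Scanning the template, CAGGGCGC occurs at positions 58–65; this primer anneals to the bottom strand there with its 3' end pointing downstream.
Reverse complement of the reverse primer: GGTTCAACAT. This occurs on the top strand at positions 97–106.
The product is the template from position 58 through 106 (49 bp).

5'-CAGGGCGCTATGCAGCCGAAAGGCAGCACCGTTGTGCGGGGTTCAACAT-3'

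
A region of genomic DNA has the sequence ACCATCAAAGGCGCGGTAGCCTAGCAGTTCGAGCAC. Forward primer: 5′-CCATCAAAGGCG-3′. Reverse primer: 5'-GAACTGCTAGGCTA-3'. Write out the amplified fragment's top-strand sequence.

Forward primer CCATCAAAGGCG is found on the top strand at positions 2–13.
The reverse primer's reverse complement is TAGCCTAGCAGTTC, which matches the template at positions 17–30.
The product is the template from position 2 through 30 (29 bp).

5'-CCATCAAAGGCGCGGTAGCCTAGCAGTTC-3'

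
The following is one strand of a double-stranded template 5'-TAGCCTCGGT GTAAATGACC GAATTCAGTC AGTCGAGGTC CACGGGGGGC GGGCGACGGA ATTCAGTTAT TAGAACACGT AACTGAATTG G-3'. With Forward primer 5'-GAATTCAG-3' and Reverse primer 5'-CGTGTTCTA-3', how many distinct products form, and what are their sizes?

Two products: 59 bp, 21 bp

The forward primer GAATTCAG matches the top strand at positions 21–28, 59–66.
The reverse primer's reverse complement is TAGAACACG, matching at positions 71–79.
Each forward site pairs with the reverse site to give a product ending at position 79: sizes 59, 21 bp.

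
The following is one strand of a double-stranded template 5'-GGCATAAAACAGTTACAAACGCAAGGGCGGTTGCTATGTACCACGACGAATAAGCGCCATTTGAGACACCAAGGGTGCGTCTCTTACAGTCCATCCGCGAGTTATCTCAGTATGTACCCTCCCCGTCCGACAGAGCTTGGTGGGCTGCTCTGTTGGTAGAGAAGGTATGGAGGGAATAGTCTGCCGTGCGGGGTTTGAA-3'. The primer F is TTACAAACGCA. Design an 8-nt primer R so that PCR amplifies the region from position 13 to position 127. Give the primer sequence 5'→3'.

5'-GACGGGGA-3'

The product's 3' end on the top strand is position 127.
The reverse primer anneals to the top strand over positions 120–127, i.e. to TCCCCGTC.
Its sequence written 5'→3' is the reverse complement: GACGGGGA.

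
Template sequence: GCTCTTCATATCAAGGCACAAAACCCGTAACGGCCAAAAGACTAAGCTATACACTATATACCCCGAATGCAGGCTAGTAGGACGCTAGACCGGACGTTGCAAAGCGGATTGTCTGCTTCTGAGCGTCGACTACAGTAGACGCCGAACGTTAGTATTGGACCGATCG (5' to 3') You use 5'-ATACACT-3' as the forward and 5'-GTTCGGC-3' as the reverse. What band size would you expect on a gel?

99 bp

The forward primer matches the template at positions 49–55.
The reverse primer's reverse complement is GCCGAAC, which matches the template at positions 141–147.
The product runs from position 49 to position 147, so its length is 147 − 49 + 1 = 99 bp.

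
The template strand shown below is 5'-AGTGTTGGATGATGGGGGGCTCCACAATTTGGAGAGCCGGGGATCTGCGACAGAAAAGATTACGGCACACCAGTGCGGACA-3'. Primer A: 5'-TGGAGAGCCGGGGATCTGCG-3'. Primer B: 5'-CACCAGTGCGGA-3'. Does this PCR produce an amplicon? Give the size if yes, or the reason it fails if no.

Primer A (TGGAGAGCCGGGGATCTGCG) matches the top strand at positions 30–49 (3' end points downstream).
Primer B (CACCAGTGCGGA) also matches the top strand directly, at positions 68–79 — its reverse complement TCCGCACTGGTG is not present.
Both primers anneal to the bottom strand with 3' ends pointing the same way, so neither can prime synthesis back toward the other.

No product — both primers anneal to the same strand and extend in the same direction.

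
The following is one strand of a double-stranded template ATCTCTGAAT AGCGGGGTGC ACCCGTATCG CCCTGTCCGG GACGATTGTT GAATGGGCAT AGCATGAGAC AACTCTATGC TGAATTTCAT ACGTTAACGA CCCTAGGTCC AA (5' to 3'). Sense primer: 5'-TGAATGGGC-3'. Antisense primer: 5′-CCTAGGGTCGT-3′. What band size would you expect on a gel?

The forward primer matches the template at positions 50–58.
Reverse complement of the reverse primer: ACGACCCTAGG. This occurs on the top strand at positions 97–107.
The product runs from position 50 to position 107, so its length is 107 − 50 + 1 = 58 bp.

58 bp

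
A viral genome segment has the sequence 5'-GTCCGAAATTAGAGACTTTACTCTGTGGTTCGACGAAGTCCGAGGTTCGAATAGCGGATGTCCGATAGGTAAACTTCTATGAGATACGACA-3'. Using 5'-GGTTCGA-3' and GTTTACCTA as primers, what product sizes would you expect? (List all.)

48 bp, 31 bp

The forward primer GGTTCGA matches the top strand at positions 27–33, 44–50.
The reverse primer's reverse complement is TAGGTAAAC, matching at positions 66–74.
Each forward site pairs with the reverse site to give a product ending at position 74: sizes 48, 31 bp.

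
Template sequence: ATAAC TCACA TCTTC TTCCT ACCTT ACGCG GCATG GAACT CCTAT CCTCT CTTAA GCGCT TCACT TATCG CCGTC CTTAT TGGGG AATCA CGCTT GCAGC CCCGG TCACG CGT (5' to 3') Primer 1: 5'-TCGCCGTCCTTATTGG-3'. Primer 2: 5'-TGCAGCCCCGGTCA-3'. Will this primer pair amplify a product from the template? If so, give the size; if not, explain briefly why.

No product — both primers anneal to the same strand and extend in the same direction.

Primer 1 (TCGCCGTCCTTATTGG) matches the top strand at positions 68–83 (3' end points downstream).
Primer 2 (TGCAGCCCCGGTCA) also matches the top strand directly, at positions 95–108 — its reverse complement TGACCGGGGCTGCA is not present.
Both primers anneal to the bottom strand with 3' ends pointing the same way, so neither can prime synthesis back toward the other.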